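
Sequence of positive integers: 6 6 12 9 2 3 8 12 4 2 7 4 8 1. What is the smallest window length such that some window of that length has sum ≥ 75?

Extend right; whenever the sum reaches 75, record the length and shrink from the left:
add 6: running sum 6 < 75
add 6: running sum 12 < 75
add 12: running sum 24 < 75
add 9: running sum 33 < 75
add 2: running sum 35 < 75
add 3: running sum 38 < 75
add 8: running sum 46 < 75
add 12: running sum 58 < 75
add 4: running sum 62 < 75
add 2: running sum 64 < 75
add 7: running sum 71 < 75
add 4: shortest ending here [6, 6, 12, 9, 2, 3, 8, 12, 4, 2, 7, 4] sum 75, len 12
add 8: shortest ending here [6, 12, 9, 2, 3, 8, 12, 4, 2, 7, 4, 8] sum 77, len 12
add 1: shortest ending here [6, 12, 9, 2, 3, 8, 12, 4, 2, 7, 4, 8, 1] sum 78, len 13
Shortest qualifying length: 12.

12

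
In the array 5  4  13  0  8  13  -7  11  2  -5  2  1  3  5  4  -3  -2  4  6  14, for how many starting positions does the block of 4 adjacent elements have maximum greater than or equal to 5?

5 4 13 0 → max 13  ≥ 5 ✓
4 13 0 8 → max 13  ≥ 5 ✓
13 0 8 13 → max 13  ≥ 5 ✓
0 8 13 -7 → max 13  ≥ 5 ✓
8 13 -7 11 → max 13  ≥ 5 ✓
13 -7 11 2 → max 13  ≥ 5 ✓
-7 11 2 -5 → max 11  ≥ 5 ✓
11 2 -5 2 → max 11  ≥ 5 ✓
2 -5 2 1 → max 2
-5 2 1 3 → max 3
2 1 3 5 → max 5  ≥ 5 ✓
1 3 5 4 → max 5  ≥ 5 ✓
3 5 4 -3 → max 5  ≥ 5 ✓
5 4 -3 -2 → max 5  ≥ 5 ✓
4 -3 -2 4 → max 4
-3 -2 4 6 → max 6  ≥ 5 ✓
-2 4 6 14 → max 14  ≥ 5 ✓
14 windows satisfy the condition.

14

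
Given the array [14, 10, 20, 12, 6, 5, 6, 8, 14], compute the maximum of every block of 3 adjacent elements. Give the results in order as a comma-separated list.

20, 20, 20, 12, 6, 8, 14

14 10 20 → max 20
10 20 12 → max 20
20 12 6 → max 20
12 6 5 → max 12
6 5 6 → max 6
5 6 8 → max 8
6 8 14 → max 14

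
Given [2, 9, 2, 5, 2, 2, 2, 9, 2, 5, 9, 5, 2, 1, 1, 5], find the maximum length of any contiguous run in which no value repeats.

[2] len 1
[2, 9] len 2
[9, 2] len 2
[9, 2, 5] len 3
[5, 2] len 2
[2] len 1
[2] len 1
[2, 9] len 2
[9, 2] len 2
[9, 2, 5] len 3
[2, 5, 9] len 3
[9, 5] len 2
[9, 5, 2] len 3
[9, 5, 2, 1] len 4
[1] len 1
[1, 5] len 2
Longest all-distinct length: 4.

4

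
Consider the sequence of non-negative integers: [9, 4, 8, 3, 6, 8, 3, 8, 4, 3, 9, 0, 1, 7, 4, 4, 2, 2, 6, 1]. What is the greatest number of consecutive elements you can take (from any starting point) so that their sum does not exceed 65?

Extend to the right; shrink from the left whenever the sum exceeds 65:
add 9: [9] sum 9, len 1
add 4: [9, 4] sum 13, len 2
add 8: [9, 4, 8] sum 21, len 3
add 3: [9, 4, 8, 3] sum 24, len 4
add 6: [9, 4, 8, 3, 6] sum 30, len 5
add 8: [9, 4, 8, 3, 6, 8] sum 38, len 6
add 3: [9, 4, 8, 3, 6, 8, 3] sum 41, len 7
add 8: [9, 4, 8, 3, 6, 8, 3, 8] sum 49, len 8
add 4: [9, 4, 8, 3, 6, 8, 3, 8, 4] sum 53, len 9
add 3: [9, 4, 8, 3, 6, 8, 3, 8, 4, 3] sum 56, len 10
add 9: [9, 4, 8, 3, 6, 8, 3, 8, 4, 3, 9] sum 65, len 11
add 0: [9, 4, 8, 3, 6, 8, 3, 8, 4, 3, 9, 0] sum 65, len 12
add 1: [4, 8, 3, 6, 8, 3, 8, 4, 3, 9, 0, 1] sum 57, len 12
add 7: [4, 8, 3, 6, 8, 3, 8, 4, 3, 9, 0, 1, 7] sum 64, len 13
add 4: [8, 3, 6, 8, 3, 8, 4, 3, 9, 0, 1, 7, 4] sum 64, len 13
add 4: [3, 6, 8, 3, 8, 4, 3, 9, 0, 1, 7, 4, 4] sum 60, len 13
add 2: [3, 6, 8, 3, 8, 4, 3, 9, 0, 1, 7, 4, 4, 2] sum 62, len 14
add 2: [3, 6, 8, 3, 8, 4, 3, 9, 0, 1, 7, 4, 4, 2, 2] sum 64, len 15
add 6: [8, 3, 8, 4, 3, 9, 0, 1, 7, 4, 4, 2, 2, 6] sum 61, len 14
add 1: [8, 3, 8, 4, 3, 9, 0, 1, 7, 4, 4, 2, 2, 6, 1] sum 62, len 15
Longest length seen: 15.

15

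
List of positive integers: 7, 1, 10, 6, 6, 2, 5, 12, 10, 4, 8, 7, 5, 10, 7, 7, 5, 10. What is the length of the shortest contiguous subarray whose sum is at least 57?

8

Extend right; whenever the sum reaches 57, record the length and shrink from the left:
add 7: running sum 7 < 57
add 1: running sum 8 < 57
add 10: running sum 18 < 57
add 6: running sum 24 < 57
add 6: running sum 30 < 57
add 2: running sum 32 < 57
add 5: running sum 37 < 57
add 12: running sum 49 < 57
add 10: shortest ending here [7, 1, 10, 6, 6, 2, 5, 12, 10] sum 59, len 9
add 4: shortest ending here [7, 1, 10, 6, 6, 2, 5, 12, 10, 4] sum 63, len 10
add 8: shortest ending here [10, 6, 6, 2, 5, 12, 10, 4, 8] sum 63, len 9
add 7: shortest ending here [6, 6, 2, 5, 12, 10, 4, 8, 7] sum 60, len 9
add 5: shortest ending here [6, 2, 5, 12, 10, 4, 8, 7, 5] sum 59, len 9
add 10: shortest ending here [5, 12, 10, 4, 8, 7, 5, 10] sum 61, len 8
add 7: shortest ending here [12, 10, 4, 8, 7, 5, 10, 7] sum 63, len 8
add 7: shortest ending here [10, 4, 8, 7, 5, 10, 7, 7] sum 58, len 8
add 5: shortest ending here [10, 4, 8, 7, 5, 10, 7, 7, 5] sum 63, len 9
add 10: shortest ending here [8, 7, 5, 10, 7, 7, 5, 10] sum 59, len 8
Shortest qualifying length: 8.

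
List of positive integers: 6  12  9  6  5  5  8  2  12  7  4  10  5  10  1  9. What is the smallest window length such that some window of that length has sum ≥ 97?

14

Extend right; whenever the sum reaches 97, record the length and shrink from the left:
add 6: running sum 6 < 97
add 12: running sum 18 < 97
add 9: running sum 27 < 97
add 6: running sum 33 < 97
add 5: running sum 38 < 97
add 5: running sum 43 < 97
add 8: running sum 51 < 97
add 2: running sum 53 < 97
add 12: running sum 65 < 97
add 7: running sum 72 < 97
add 4: running sum 76 < 97
add 10: running sum 86 < 97
add 5: running sum 91 < 97
end 13: [6, 12, 9, 6, 5, 5, 8, 2, 12, 7, 4, 10, 5, 10] sum 101, len 14
end 14: [6, 12, 9, 6, 5, 5, 8, 2, 12, 7, 4, 10, 5, 10, 1] sum 102, len 15
end 15: [12, 9, 6, 5, 5, 8, 2, 12, 7, 4, 10, 5, 10, 1, 9] sum 105, len 15
Shortest qualifying length: 14.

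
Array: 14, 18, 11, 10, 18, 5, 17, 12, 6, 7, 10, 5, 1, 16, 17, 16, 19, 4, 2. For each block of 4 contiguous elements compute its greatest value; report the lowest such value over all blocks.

10

[14, 18, 11, 10] → max 18
[18, 11, 10, 18] → max 18
[11, 10, 18, 5] → max 18
[10, 18, 5, 17] → max 18
[18, 5, 17, 12] → max 18
[5, 17, 12, 6] → max 17
[17, 12, 6, 7] → max 17
[12, 6, 7, 10] → max 12
[6, 7, 10, 5] → max 10
[7, 10, 5, 1] → max 10
[10, 5, 1, 16] → max 16
[5, 1, 16, 17] → max 17
[1, 16, 17, 16] → max 17
[16, 17, 16, 19] → max 19
[17, 16, 19, 4] → max 19
[16, 19, 4, 2] → max 19
Lowest of these is 10.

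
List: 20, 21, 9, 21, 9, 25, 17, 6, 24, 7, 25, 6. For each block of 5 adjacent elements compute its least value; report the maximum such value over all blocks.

9

(20, 21, 9, 21, 9) → min 9
(21, 9, 21, 9, 25) → min 9
(9, 21, 9, 25, 17) → min 9
(21, 9, 25, 17, 6) → min 6
(9, 25, 17, 6, 24) → min 6
(25, 17, 6, 24, 7) → min 6
(17, 6, 24, 7, 25) → min 6
(6, 24, 7, 25, 6) → min 6
Maximum of these is 9.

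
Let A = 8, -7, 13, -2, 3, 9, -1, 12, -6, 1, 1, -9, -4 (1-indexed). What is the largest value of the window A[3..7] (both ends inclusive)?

Elements at indices 3..7: 13, -2, 3, 9, -1
max(13, -2, 3, 9, -1) = 13

13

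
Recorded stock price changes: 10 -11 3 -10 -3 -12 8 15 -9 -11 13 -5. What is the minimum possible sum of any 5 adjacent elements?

Window sums for each of the 8 positions:
[10, -11, 3, -10, -3] → sum -11
[-11, 3, -10, -3, -12] → sum -33
[3, -10, -3, -12, 8] → sum -14
[-10, -3, -12, 8, 15] → sum -2
[-3, -12, 8, 15, -9] → sum -1
[-12, 8, 15, -9, -11] → sum -9
[8, 15, -9, -11, 13] → sum 16
[15, -9, -11, 13, -5] → sum 3
Minimum of these is -33.

-33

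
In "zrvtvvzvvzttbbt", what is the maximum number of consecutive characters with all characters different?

[z] len 1
[z, r] len 2
[z, r, v] len 3
[z, r, v, t] len 4
[t, v] len 2
[v] len 1
[v, z] len 2
[z, v] len 2
[v] len 1
[v, z] len 2
[v, z, t] len 3
[t] len 1
[t, b] len 2
[b] len 1
[b, t] len 2
Longest all-distinct length: 4.

4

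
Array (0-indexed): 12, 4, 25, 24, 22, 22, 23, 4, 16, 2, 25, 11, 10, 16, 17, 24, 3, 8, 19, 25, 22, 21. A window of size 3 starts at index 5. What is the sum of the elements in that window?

Elements at indices 5..7: 22, 23, 4
sum(22, 23, 4) = 49

49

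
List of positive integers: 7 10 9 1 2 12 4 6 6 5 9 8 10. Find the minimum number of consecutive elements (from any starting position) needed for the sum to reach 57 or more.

8

Extend right; whenever the sum reaches 57, record the length and shrink from the left:
add 7: running sum 7 < 57
add 10: running sum 17 < 57
add 9: running sum 26 < 57
add 1: running sum 27 < 57
add 2: running sum 29 < 57
add 12: running sum 41 < 57
add 4: running sum 45 < 57
add 6: running sum 51 < 57
add 6: shortest ending here [7, 10, 9, 1, 2, 12, 4, 6, 6] sum 57, len 9
add 5: shortest ending here [7, 10, 9, 1, 2, 12, 4, 6, 6, 5] sum 62, len 10
add 9: shortest ending here [10, 9, 1, 2, 12, 4, 6, 6, 5, 9] sum 64, len 10
add 8: shortest ending here [9, 1, 2, 12, 4, 6, 6, 5, 9, 8] sum 62, len 10
add 10: shortest ending here [12, 4, 6, 6, 5, 9, 8, 10] sum 60, len 8
Shortest qualifying length: 8.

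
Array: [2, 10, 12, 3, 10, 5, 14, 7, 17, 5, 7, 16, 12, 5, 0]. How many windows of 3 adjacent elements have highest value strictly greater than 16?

3

[2, 10, 12] → max 12
[10, 12, 3] → max 12
[12, 3, 10] → max 12
[3, 10, 5] → max 10
[10, 5, 14] → max 14
[5, 14, 7] → max 14
[14, 7, 17] → max 17  > 16 ✓
[7, 17, 5] → max 17  > 16 ✓
[17, 5, 7] → max 17  > 16 ✓
[5, 7, 16] → max 16
[7, 16, 12] → max 16
[16, 12, 5] → max 16
[12, 5, 0] → max 12
3 windows satisfy the condition.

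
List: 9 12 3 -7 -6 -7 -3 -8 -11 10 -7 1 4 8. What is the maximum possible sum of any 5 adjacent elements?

(9, 12, 3, -7, -6) → sum 11
(12, 3, -7, -6, -7) → sum -5
(3, -7, -6, -7, -3) → sum -20
(-7, -6, -7, -3, -8) → sum -31
(-6, -7, -3, -8, -11) → sum -35
(-7, -3, -8, -11, 10) → sum -19
(-3, -8, -11, 10, -7) → sum -19
(-8, -11, 10, -7, 1) → sum -15
(-11, 10, -7, 1, 4) → sum -3
(10, -7, 1, 4, 8) → sum 16
Maximum of these is 16.

16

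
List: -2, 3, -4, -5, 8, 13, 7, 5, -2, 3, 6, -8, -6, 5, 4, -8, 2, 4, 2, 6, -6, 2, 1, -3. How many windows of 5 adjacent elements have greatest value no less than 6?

16

[-2, 3, -4, -5, 8] → max 8  ≥ 6 ✓
[3, -4, -5, 8, 13] → max 13  ≥ 6 ✓
[-4, -5, 8, 13, 7] → max 13  ≥ 6 ✓
[-5, 8, 13, 7, 5] → max 13  ≥ 6 ✓
[8, 13, 7, 5, -2] → max 13  ≥ 6 ✓
[13, 7, 5, -2, 3] → max 13  ≥ 6 ✓
[7, 5, -2, 3, 6] → max 7  ≥ 6 ✓
[5, -2, 3, 6, -8] → max 6  ≥ 6 ✓
[-2, 3, 6, -8, -6] → max 6  ≥ 6 ✓
[3, 6, -8, -6, 5] → max 6  ≥ 6 ✓
[6, -8, -6, 5, 4] → max 6  ≥ 6 ✓
[-8, -6, 5, 4, -8] → max 5
[-6, 5, 4, -8, 2] → max 5
[5, 4, -8, 2, 4] → max 5
[4, -8, 2, 4, 2] → max 4
[-8, 2, 4, 2, 6] → max 6  ≥ 6 ✓
[2, 4, 2, 6, -6] → max 6  ≥ 6 ✓
[4, 2, 6, -6, 2] → max 6  ≥ 6 ✓
[2, 6, -6, 2, 1] → max 6  ≥ 6 ✓
[6, -6, 2, 1, -3] → max 6  ≥ 6 ✓
16 windows satisfy the condition.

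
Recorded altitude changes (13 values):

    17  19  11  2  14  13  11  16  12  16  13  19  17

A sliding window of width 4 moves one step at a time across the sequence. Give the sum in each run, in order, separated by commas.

[17, 19, 11, 2] → sum 49
[19, 11, 2, 14] → sum 46
[11, 2, 14, 13] → sum 40
[2, 14, 13, 11] → sum 40
[14, 13, 11, 16] → sum 54
[13, 11, 16, 12] → sum 52
[11, 16, 12, 16] → sum 55
[16, 12, 16, 13] → sum 57
[12, 16, 13, 19] → sum 60
[16, 13, 19, 17] → sum 65

49, 46, 40, 40, 54, 52, 55, 57, 60, 65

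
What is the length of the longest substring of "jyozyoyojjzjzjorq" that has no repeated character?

[j] len 1
[j, y] len 2
[j, y, o] len 3
[j, y, o, z] len 4
[o, z, y] len 3
[z, y, o] len 3
[o, y] len 2
[y, o] len 2
[y, o, j] len 3
[j] len 1
[j, z] len 2
[z, j] len 2
[j, z] len 2
[z, j] len 2
[z, j, o] len 3
[z, j, o, r] len 4
[z, j, o, r, q] len 5
Longest all-distinct length: 5.

5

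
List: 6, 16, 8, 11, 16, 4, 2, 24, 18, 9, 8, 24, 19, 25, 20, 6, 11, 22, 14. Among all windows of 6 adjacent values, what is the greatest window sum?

105

(6, 16, 8, 11, 16, 4) → sum 61
(16, 8, 11, 16, 4, 2) → sum 57
(8, 11, 16, 4, 2, 24) → sum 65
(11, 16, 4, 2, 24, 18) → sum 75
(16, 4, 2, 24, 18, 9) → sum 73
(4, 2, 24, 18, 9, 8) → sum 65
(2, 24, 18, 9, 8, 24) → sum 85
(24, 18, 9, 8, 24, 19) → sum 102
(18, 9, 8, 24, 19, 25) → sum 103
(9, 8, 24, 19, 25, 20) → sum 105
(8, 24, 19, 25, 20, 6) → sum 102
(24, 19, 25, 20, 6, 11) → sum 105
(19, 25, 20, 6, 11, 22) → sum 103
(25, 20, 6, 11, 22, 14) → sum 98
Greatest of these is 105.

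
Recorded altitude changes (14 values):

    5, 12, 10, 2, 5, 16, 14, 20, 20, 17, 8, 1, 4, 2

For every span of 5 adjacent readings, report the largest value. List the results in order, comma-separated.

12, 16, 16, 20, 20, 20, 20, 20, 20, 17

5 12 10 2 5 → max 12
12 10 2 5 16 → max 16
10 2 5 16 14 → max 16
2 5 16 14 20 → max 20
5 16 14 20 20 → max 20
16 14 20 20 17 → max 20
14 20 20 17 8 → max 20
20 20 17 8 1 → max 20
20 17 8 1 4 → max 20
17 8 1 4 2 → max 17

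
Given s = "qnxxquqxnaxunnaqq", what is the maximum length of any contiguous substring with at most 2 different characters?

Extend right; when distinct count exceeds 2, shrink from the left:
[q] 1 distinct, len 1
[q, n] 2 distinct, len 2
[n, x] 2 distinct, len 2
[n, x, x] 2 distinct, len 3
[x, x, q] 2 distinct, len 3
[q, u] 2 distinct, len 2
[q, u, q] 2 distinct, len 3
[q, x] 2 distinct, len 2
[x, n] 2 distinct, len 2
[n, a] 2 distinct, len 2
[a, x] 2 distinct, len 2
[x, u] 2 distinct, len 2
[u, n] 2 distinct, len 2
[u, n, n] 2 distinct, len 3
[n, n, a] 2 distinct, len 3
[a, q] 2 distinct, len 2
[a, q, q] 2 distinct, len 3
Longest length with ≤2 distinct: 3.

3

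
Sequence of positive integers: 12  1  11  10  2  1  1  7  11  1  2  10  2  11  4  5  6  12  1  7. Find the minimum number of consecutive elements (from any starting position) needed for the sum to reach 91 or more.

Extend right; whenever the sum reaches 91, record the length and shrink from the left:
add 12: running sum 12 < 91
add 1: running sum 13 < 91
add 11: running sum 24 < 91
add 10: running sum 34 < 91
add 2: running sum 36 < 91
add 1: running sum 37 < 91
add 1: running sum 38 < 91
add 7: running sum 45 < 91
add 11: running sum 56 < 91
add 1: running sum 57 < 91
add 2: running sum 59 < 91
add 10: running sum 69 < 91
add 2: running sum 71 < 91
add 11: running sum 82 < 91
add 4: running sum 86 < 91
end 15: [12, 1, 11, 10, 2, 1, 1, 7, 11, 1, 2, 10, 2, 11, 4, 5] sum 91, len 16
end 16: [12, 1, 11, 10, 2, 1, 1, 7, 11, 1, 2, 10, 2, 11, 4, 5, 6] sum 97, len 17
end 17: [11, 10, 2, 1, 1, 7, 11, 1, 2, 10, 2, 11, 4, 5, 6, 12] sum 96, len 16
end 18: [11, 10, 2, 1, 1, 7, 11, 1, 2, 10, 2, 11, 4, 5, 6, 12, 1] sum 97, len 17
end 19: [10, 2, 1, 1, 7, 11, 1, 2, 10, 2, 11, 4, 5, 6, 12, 1, 7] sum 93, len 17
Shortest qualifying length: 16.

16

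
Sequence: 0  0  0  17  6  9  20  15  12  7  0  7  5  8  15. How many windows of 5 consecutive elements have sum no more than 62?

(0, 0, 0, 17, 6) → sum 23  ≤ 62 ✓
(0, 0, 17, 6, 9) → sum 32  ≤ 62 ✓
(0, 17, 6, 9, 20) → sum 52  ≤ 62 ✓
(17, 6, 9, 20, 15) → sum 67
(6, 9, 20, 15, 12) → sum 62  ≤ 62 ✓
(9, 20, 15, 12, 7) → sum 63
(20, 15, 12, 7, 0) → sum 54  ≤ 62 ✓
(15, 12, 7, 0, 7) → sum 41  ≤ 62 ✓
(12, 7, 0, 7, 5) → sum 31  ≤ 62 ✓
(7, 0, 7, 5, 8) → sum 27  ≤ 62 ✓
(0, 7, 5, 8, 15) → sum 35  ≤ 62 ✓
9 windows satisfy the condition.

9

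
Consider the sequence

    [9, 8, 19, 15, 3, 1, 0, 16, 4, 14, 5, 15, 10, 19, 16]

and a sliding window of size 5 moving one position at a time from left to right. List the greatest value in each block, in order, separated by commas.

19, 19, 19, 16, 16, 16, 16, 16, 15, 19, 19

Sliding a size-5 window across the 15 values:
(9, 8, 19, 15, 3) → max 19
(8, 19, 15, 3, 1) → max 19
(19, 15, 3, 1, 0) → max 19
(15, 3, 1, 0, 16) → max 16
(3, 1, 0, 16, 4) → max 16
(1, 0, 16, 4, 14) → max 16
(0, 16, 4, 14, 5) → max 16
(16, 4, 14, 5, 15) → max 16
(4, 14, 5, 15, 10) → max 15
(14, 5, 15, 10, 19) → max 19
(5, 15, 10, 19, 16) → max 19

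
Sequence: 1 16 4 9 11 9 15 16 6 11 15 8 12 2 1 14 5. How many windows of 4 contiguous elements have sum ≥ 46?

1 16 4 9 → sum 30
16 4 9 11 → sum 40
4 9 11 9 → sum 33
9 11 9 15 → sum 44
11 9 15 16 → sum 51  ≥ 46 ✓
9 15 16 6 → sum 46  ≥ 46 ✓
15 16 6 11 → sum 48  ≥ 46 ✓
16 6 11 15 → sum 48  ≥ 46 ✓
6 11 15 8 → sum 40
11 15 8 12 → sum 46  ≥ 46 ✓
15 8 12 2 → sum 37
8 12 2 1 → sum 23
12 2 1 14 → sum 29
2 1 14 5 → sum 22
5 windows satisfy the condition.

5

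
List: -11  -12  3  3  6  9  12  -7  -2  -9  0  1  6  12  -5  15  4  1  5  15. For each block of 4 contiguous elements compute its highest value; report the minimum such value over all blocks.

0

-11 -12 3 3 → max 3
-12 3 3 6 → max 6
3 3 6 9 → max 9
3 6 9 12 → max 12
6 9 12 -7 → max 12
9 12 -7 -2 → max 12
12 -7 -2 -9 → max 12
-7 -2 -9 0 → max 0
-2 -9 0 1 → max 1
-9 0 1 6 → max 6
0 1 6 12 → max 12
1 6 12 -5 → max 12
6 12 -5 15 → max 15
12 -5 15 4 → max 15
-5 15 4 1 → max 15
15 4 1 5 → max 15
4 1 5 15 → max 15
Minimum of these is 0.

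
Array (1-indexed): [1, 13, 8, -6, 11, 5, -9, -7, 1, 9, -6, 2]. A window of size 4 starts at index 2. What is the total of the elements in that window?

Elements at indices 2..5: 13, 8, -6, 11
sum(13, 8, -6, 11) = 26

26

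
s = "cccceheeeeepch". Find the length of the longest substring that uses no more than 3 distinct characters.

11

add c: window [c] (1 distinct), len 1
add c: window [c, c] (1 distinct), len 2
add c: window [c, c, c] (1 distinct), len 3
add c: window [c, c, c, c] (1 distinct), len 4
add e: window [c, c, c, c, e] (2 distinct), len 5
add h: window [c, c, c, c, e, h] (3 distinct), len 6
add e: window [c, c, c, c, e, h, e] (3 distinct), len 7
add e: window [c, c, c, c, e, h, e, e] (3 distinct), len 8
add e: window [c, c, c, c, e, h, e, e, e] (3 distinct), len 9
add e: window [c, c, c, c, e, h, e, e, e, e] (3 distinct), len 10
add e: window [c, c, c, c, e, h, e, e, e, e, e] (3 distinct), len 11
add p: window [e, h, e, e, e, e, e, p] (3 distinct), len 8
add c: window [e, e, e, e, e, p, c] (3 distinct), len 7
add h: window [p, c, h] (3 distinct), len 3
Longest length with ≤3 distinct: 11.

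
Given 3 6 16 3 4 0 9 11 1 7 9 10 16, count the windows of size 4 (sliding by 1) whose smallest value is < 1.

4

3 6 16 3 → min 3
6 16 3 4 → min 3
16 3 4 0 → min 0  < 1 ✓
3 4 0 9 → min 0  < 1 ✓
4 0 9 11 → min 0  < 1 ✓
0 9 11 1 → min 0  < 1 ✓
9 11 1 7 → min 1
11 1 7 9 → min 1
1 7 9 10 → min 1
7 9 10 16 → min 7
4 windows satisfy the condition.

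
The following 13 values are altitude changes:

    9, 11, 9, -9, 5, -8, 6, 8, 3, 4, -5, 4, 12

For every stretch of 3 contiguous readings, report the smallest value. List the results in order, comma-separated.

9, -9, -9, -9, -8, -8, 3, 3, -5, -5, -5

[9, 11, 9] → min 9
[11, 9, -9] → min -9
[9, -9, 5] → min -9
[-9, 5, -8] → min -9
[5, -8, 6] → min -8
[-8, 6, 8] → min -8
[6, 8, 3] → min 3
[8, 3, 4] → min 3
[3, 4, -5] → min -5
[4, -5, 4] → min -5
[-5, 4, 12] → min -5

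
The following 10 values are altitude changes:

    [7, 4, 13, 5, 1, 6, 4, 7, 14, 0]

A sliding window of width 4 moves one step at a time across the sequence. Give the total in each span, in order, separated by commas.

29, 23, 25, 16, 18, 31, 25

[7, 4, 13, 5] → sum 29
[4, 13, 5, 1] → sum 23
[13, 5, 1, 6] → sum 25
[5, 1, 6, 4] → sum 16
[1, 6, 4, 7] → sum 18
[6, 4, 7, 14] → sum 31
[4, 7, 14, 0] → sum 25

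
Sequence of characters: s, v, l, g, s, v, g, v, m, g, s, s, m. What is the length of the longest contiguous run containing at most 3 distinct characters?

[s] 1 distinct, len 1
[s, v] 2 distinct, len 2
[s, v, l] 3 distinct, len 3
[v, l, g] 3 distinct, len 3
[l, g, s] 3 distinct, len 3
[g, s, v] 3 distinct, len 3
[g, s, v, g] 3 distinct, len 4
[g, s, v, g, v] 3 distinct, len 5
[v, g, v, m] 3 distinct, len 4
[v, g, v, m, g] 3 distinct, len 5
[m, g, s] 3 distinct, len 3
[m, g, s, s] 3 distinct, len 4
[m, g, s, s, m] 3 distinct, len 5
Longest length with ≤3 distinct: 5.

5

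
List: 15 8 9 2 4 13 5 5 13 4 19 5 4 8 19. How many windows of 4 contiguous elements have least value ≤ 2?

4

[15, 8, 9, 2] → min 2  ≤ 2 ✓
[8, 9, 2, 4] → min 2  ≤ 2 ✓
[9, 2, 4, 13] → min 2  ≤ 2 ✓
[2, 4, 13, 5] → min 2  ≤ 2 ✓
[4, 13, 5, 5] → min 4
[13, 5, 5, 13] → min 5
[5, 5, 13, 4] → min 4
[5, 13, 4, 19] → min 4
[13, 4, 19, 5] → min 4
[4, 19, 5, 4] → min 4
[19, 5, 4, 8] → min 4
[5, 4, 8, 19] → min 4
4 windows satisfy the condition.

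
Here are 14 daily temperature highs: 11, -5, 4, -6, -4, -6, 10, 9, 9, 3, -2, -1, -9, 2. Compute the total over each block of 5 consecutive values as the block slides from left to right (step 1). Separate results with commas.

0, -17, -2, 3, 18, 25, 29, 18, 0, -7

(11, -5, 4, -6, -4) → sum 0
(-5, 4, -6, -4, -6) → sum -17
(4, -6, -4, -6, 10) → sum -2
(-6, -4, -6, 10, 9) → sum 3
(-4, -6, 10, 9, 9) → sum 18
(-6, 10, 9, 9, 3) → sum 25
(10, 9, 9, 3, -2) → sum 29
(9, 9, 3, -2, -1) → sum 18
(9, 3, -2, -1, -9) → sum 0
(3, -2, -1, -9, 2) → sum -7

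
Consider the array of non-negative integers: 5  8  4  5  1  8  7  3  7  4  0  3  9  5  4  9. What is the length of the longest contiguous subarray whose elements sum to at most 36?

add 5: [5] sum 5, len 1
add 8: [5, 8] sum 13, len 2
add 4: [5, 8, 4] sum 17, len 3
add 5: [5, 8, 4, 5] sum 22, len 4
add 1: [5, 8, 4, 5, 1] sum 23, len 5
add 8: [5, 8, 4, 5, 1, 8] sum 31, len 6
add 7: [8, 4, 5, 1, 8, 7] sum 33, len 6
add 3: [8, 4, 5, 1, 8, 7, 3] sum 36, len 7
add 7: [4, 5, 1, 8, 7, 3, 7] sum 35, len 7
add 4: [5, 1, 8, 7, 3, 7, 4] sum 35, len 7
add 0: [5, 1, 8, 7, 3, 7, 4, 0] sum 35, len 8
add 3: [1, 8, 7, 3, 7, 4, 0, 3] sum 33, len 8
add 9: [7, 3, 7, 4, 0, 3, 9] sum 33, len 7
add 5: [3, 7, 4, 0, 3, 9, 5] sum 31, len 7
add 4: [3, 7, 4, 0, 3, 9, 5, 4] sum 35, len 8
add 9: [4, 0, 3, 9, 5, 4, 9] sum 34, len 7
Longest length seen: 8.

8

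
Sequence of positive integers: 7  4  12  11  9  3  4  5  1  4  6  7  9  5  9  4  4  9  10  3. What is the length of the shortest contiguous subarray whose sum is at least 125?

20

add 7: running sum 7 < 125
add 4: running sum 11 < 125
add 12: running sum 23 < 125
add 11: running sum 34 < 125
add 9: running sum 43 < 125
add 3: running sum 46 < 125
add 4: running sum 50 < 125
add 5: running sum 55 < 125
add 1: running sum 56 < 125
add 4: running sum 60 < 125
add 6: running sum 66 < 125
add 7: running sum 73 < 125
add 9: running sum 82 < 125
add 5: running sum 87 < 125
add 9: running sum 96 < 125
add 4: running sum 100 < 125
add 4: running sum 104 < 125
add 9: running sum 113 < 125
add 10: running sum 123 < 125
end 19: [7, 4, 12, 11, 9, 3, 4, 5, 1, 4, 6, 7, 9, 5, 9, 4, 4, 9, 10, 3] sum 126, len 20
Shortest qualifying length: 20.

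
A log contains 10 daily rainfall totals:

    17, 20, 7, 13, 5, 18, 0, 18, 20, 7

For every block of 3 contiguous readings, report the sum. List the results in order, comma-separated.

Sliding a size-3 window across the 10 values:
(17, 20, 7) → sum 44
(20, 7, 13) → sum 40
(7, 13, 5) → sum 25
(13, 5, 18) → sum 36
(5, 18, 0) → sum 23
(18, 0, 18) → sum 36
(0, 18, 20) → sum 38
(18, 20, 7) → sum 45

44, 40, 25, 36, 23, 36, 38, 45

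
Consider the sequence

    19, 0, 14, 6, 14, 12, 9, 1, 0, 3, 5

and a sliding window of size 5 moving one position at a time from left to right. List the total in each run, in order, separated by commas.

[19, 0, 14, 6, 14] → sum 53
[0, 14, 6, 14, 12] → sum 46
[14, 6, 14, 12, 9] → sum 55
[6, 14, 12, 9, 1] → sum 42
[14, 12, 9, 1, 0] → sum 36
[12, 9, 1, 0, 3] → sum 25
[9, 1, 0, 3, 5] → sum 18

53, 46, 55, 42, 36, 25, 18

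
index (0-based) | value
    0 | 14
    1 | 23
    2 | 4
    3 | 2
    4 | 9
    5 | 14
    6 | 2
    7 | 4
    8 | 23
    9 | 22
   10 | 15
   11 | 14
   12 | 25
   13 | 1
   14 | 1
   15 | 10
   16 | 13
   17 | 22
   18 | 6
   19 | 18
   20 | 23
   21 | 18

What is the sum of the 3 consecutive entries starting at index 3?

25

Elements at indices 3..5: 2, 9, 14
sum(2, 9, 14) = 25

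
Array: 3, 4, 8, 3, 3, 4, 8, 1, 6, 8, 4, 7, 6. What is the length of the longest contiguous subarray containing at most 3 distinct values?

add 3: window [3] (1 distinct), len 1
add 4: window [3, 4] (2 distinct), len 2
add 8: window [3, 4, 8] (3 distinct), len 3
add 3: window [3, 4, 8, 3] (3 distinct), len 4
add 3: window [3, 4, 8, 3, 3] (3 distinct), len 5
add 4: window [3, 4, 8, 3, 3, 4] (3 distinct), len 6
add 8: window [3, 4, 8, 3, 3, 4, 8] (3 distinct), len 7
add 1: window [4, 8, 1] (3 distinct), len 3
add 6: window [8, 1, 6] (3 distinct), len 3
add 8: window [8, 1, 6, 8] (3 distinct), len 4
add 4: window [6, 8, 4] (3 distinct), len 3
add 7: window [8, 4, 7] (3 distinct), len 3
add 6: window [4, 7, 6] (3 distinct), len 3
Longest length with ≤3 distinct: 7.

7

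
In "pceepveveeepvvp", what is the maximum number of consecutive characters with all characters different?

3

add p: [p] len 1
add c: [p, c] len 2
add e: [p, c, e] len 3
add e (repeat e, move left end past it): [e] len 1
add p: [e, p] len 2
add v: [e, p, v] len 3
add e (repeat e, move left end past it): [p, v, e] len 3
add v (repeat v, move left end past it): [e, v] len 2
add e (repeat e, move left end past it): [v, e] len 2
add e (repeat e, move left end past it): [e] len 1
add e (repeat e, move left end past it): [e] len 1
add p: [e, p] len 2
add v: [e, p, v] len 3
add v (repeat v, move left end past it): [v] len 1
add p: [v, p] len 2
Longest all-distinct length: 3.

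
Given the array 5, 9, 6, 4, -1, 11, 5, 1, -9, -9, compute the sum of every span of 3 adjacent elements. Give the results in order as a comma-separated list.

20, 19, 9, 14, 15, 17, -3, -17

[5, 9, 6] → sum 20
[9, 6, 4] → sum 19
[6, 4, -1] → sum 9
[4, -1, 11] → sum 14
[-1, 11, 5] → sum 15
[11, 5, 1] → sum 17
[5, 1, -9] → sum -3
[1, -9, -9] → sum -17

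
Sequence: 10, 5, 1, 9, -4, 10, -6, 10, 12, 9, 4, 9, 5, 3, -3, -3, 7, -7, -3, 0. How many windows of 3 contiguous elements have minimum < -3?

(10, 5, 1) → min 1
(5, 1, 9) → min 1
(1, 9, -4) → min -4  < -3 ✓
(9, -4, 10) → min -4  < -3 ✓
(-4, 10, -6) → min -6  < -3 ✓
(10, -6, 10) → min -6  < -3 ✓
(-6, 10, 12) → min -6  < -3 ✓
(10, 12, 9) → min 9
(12, 9, 4) → min 4
(9, 4, 9) → min 4
(4, 9, 5) → min 4
(9, 5, 3) → min 3
(5, 3, -3) → min -3
(3, -3, -3) → min -3
(-3, -3, 7) → min -3
(-3, 7, -7) → min -7  < -3 ✓
(7, -7, -3) → min -7  < -3 ✓
(-7, -3, 0) → min -7  < -3 ✓
8 windows satisfy the condition.

8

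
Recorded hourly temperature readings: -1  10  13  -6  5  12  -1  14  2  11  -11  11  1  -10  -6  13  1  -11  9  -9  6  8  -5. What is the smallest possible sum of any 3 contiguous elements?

-15

-1 10 13 → sum 22
10 13 -6 → sum 17
13 -6 5 → sum 12
-6 5 12 → sum 11
5 12 -1 → sum 16
12 -1 14 → sum 25
-1 14 2 → sum 15
14 2 11 → sum 27
2 11 -11 → sum 2
11 -11 11 → sum 11
-11 11 1 → sum 1
11 1 -10 → sum 2
1 -10 -6 → sum -15
-10 -6 13 → sum -3
-6 13 1 → sum 8
13 1 -11 → sum 3
1 -11 9 → sum -1
-11 9 -9 → sum -11
9 -9 6 → sum 6
-9 6 8 → sum 5
6 8 -5 → sum 9
Smallest of these is -15.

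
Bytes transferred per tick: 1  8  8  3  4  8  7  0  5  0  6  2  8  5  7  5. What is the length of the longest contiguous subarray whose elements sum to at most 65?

add 1: [1] sum 1, len 1
add 8: [1, 8] sum 9, len 2
add 8: [1, 8, 8] sum 17, len 3
add 3: [1, 8, 8, 3] sum 20, len 4
add 4: [1, 8, 8, 3, 4] sum 24, len 5
add 8: [1, 8, 8, 3, 4, 8] sum 32, len 6
add 7: [1, 8, 8, 3, 4, 8, 7] sum 39, len 7
add 0: [1, 8, 8, 3, 4, 8, 7, 0] sum 39, len 8
add 5: [1, 8, 8, 3, 4, 8, 7, 0, 5] sum 44, len 9
add 0: [1, 8, 8, 3, 4, 8, 7, 0, 5, 0] sum 44, len 10
add 6: [1, 8, 8, 3, 4, 8, 7, 0, 5, 0, 6] sum 50, len 11
add 2: [1, 8, 8, 3, 4, 8, 7, 0, 5, 0, 6, 2] sum 52, len 12
add 8: [1, 8, 8, 3, 4, 8, 7, 0, 5, 0, 6, 2, 8] sum 60, len 13
add 5: [1, 8, 8, 3, 4, 8, 7, 0, 5, 0, 6, 2, 8, 5] sum 65, len 14
add 7: [8, 3, 4, 8, 7, 0, 5, 0, 6, 2, 8, 5, 7] sum 63, len 13
add 5: [3, 4, 8, 7, 0, 5, 0, 6, 2, 8, 5, 7, 5] sum 60, len 13
Longest length seen: 14.

14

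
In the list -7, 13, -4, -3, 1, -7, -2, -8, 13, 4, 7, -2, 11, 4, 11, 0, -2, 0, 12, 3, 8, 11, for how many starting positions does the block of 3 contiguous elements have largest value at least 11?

14

[-7, 13, -4] → max 13  ≥ 11 ✓
[13, -4, -3] → max 13  ≥ 11 ✓
[-4, -3, 1] → max 1
[-3, 1, -7] → max 1
[1, -7, -2] → max 1
[-7, -2, -8] → max -2
[-2, -8, 13] → max 13  ≥ 11 ✓
[-8, 13, 4] → max 13  ≥ 11 ✓
[13, 4, 7] → max 13  ≥ 11 ✓
[4, 7, -2] → max 7
[7, -2, 11] → max 11  ≥ 11 ✓
[-2, 11, 4] → max 11  ≥ 11 ✓
[11, 4, 11] → max 11  ≥ 11 ✓
[4, 11, 0] → max 11  ≥ 11 ✓
[11, 0, -2] → max 11  ≥ 11 ✓
[0, -2, 0] → max 0
[-2, 0, 12] → max 12  ≥ 11 ✓
[0, 12, 3] → max 12  ≥ 11 ✓
[12, 3, 8] → max 12  ≥ 11 ✓
[3, 8, 11] → max 11  ≥ 11 ✓
14 windows satisfy the condition.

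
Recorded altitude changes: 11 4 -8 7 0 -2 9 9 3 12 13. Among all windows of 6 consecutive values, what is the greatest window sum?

44

(11, 4, -8, 7, 0, -2) → sum 12
(4, -8, 7, 0, -2, 9) → sum 10
(-8, 7, 0, -2, 9, 9) → sum 15
(7, 0, -2, 9, 9, 3) → sum 26
(0, -2, 9, 9, 3, 12) → sum 31
(-2, 9, 9, 3, 12, 13) → sum 44
Greatest of these is 44.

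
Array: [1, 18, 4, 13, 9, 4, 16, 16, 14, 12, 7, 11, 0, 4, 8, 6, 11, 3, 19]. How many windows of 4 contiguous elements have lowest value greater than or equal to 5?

3

[1, 18, 4, 13] → min 1
[18, 4, 13, 9] → min 4
[4, 13, 9, 4] → min 4
[13, 9, 4, 16] → min 4
[9, 4, 16, 16] → min 4
[4, 16, 16, 14] → min 4
[16, 16, 14, 12] → min 12  ≥ 5 ✓
[16, 14, 12, 7] → min 7  ≥ 5 ✓
[14, 12, 7, 11] → min 7  ≥ 5 ✓
[12, 7, 11, 0] → min 0
[7, 11, 0, 4] → min 0
[11, 0, 4, 8] → min 0
[0, 4, 8, 6] → min 0
[4, 8, 6, 11] → min 4
[8, 6, 11, 3] → min 3
[6, 11, 3, 19] → min 3
3 windows satisfy the condition.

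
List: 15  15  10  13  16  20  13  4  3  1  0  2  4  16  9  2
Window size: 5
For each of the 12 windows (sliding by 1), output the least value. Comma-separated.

10, 10, 10, 4, 3, 1, 0, 0, 0, 0, 0, 2

[15, 15, 10, 13, 16] → min 10
[15, 10, 13, 16, 20] → min 10
[10, 13, 16, 20, 13] → min 10
[13, 16, 20, 13, 4] → min 4
[16, 20, 13, 4, 3] → min 3
[20, 13, 4, 3, 1] → min 1
[13, 4, 3, 1, 0] → min 0
[4, 3, 1, 0, 2] → min 0
[3, 1, 0, 2, 4] → min 0
[1, 0, 2, 4, 16] → min 0
[0, 2, 4, 16, 9] → min 0
[2, 4, 16, 9, 2] → min 2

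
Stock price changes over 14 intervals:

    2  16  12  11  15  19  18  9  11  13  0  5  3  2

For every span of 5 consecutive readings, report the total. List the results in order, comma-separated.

56, 73, 75, 72, 72, 70, 51, 38, 32, 23

2 16 12 11 15 → sum 56
16 12 11 15 19 → sum 73
12 11 15 19 18 → sum 75
11 15 19 18 9 → sum 72
15 19 18 9 11 → sum 72
19 18 9 11 13 → sum 70
18 9 11 13 0 → sum 51
9 11 13 0 5 → sum 38
11 13 0 5 3 → sum 32
13 0 5 3 2 → sum 23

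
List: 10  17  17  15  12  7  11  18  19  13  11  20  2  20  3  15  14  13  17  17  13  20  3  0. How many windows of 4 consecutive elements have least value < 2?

[10, 17, 17, 15] → min 10
[17, 17, 15, 12] → min 12
[17, 15, 12, 7] → min 7
[15, 12, 7, 11] → min 7
[12, 7, 11, 18] → min 7
[7, 11, 18, 19] → min 7
[11, 18, 19, 13] → min 11
[18, 19, 13, 11] → min 11
[19, 13, 11, 20] → min 11
[13, 11, 20, 2] → min 2
[11, 20, 2, 20] → min 2
[20, 2, 20, 3] → min 2
[2, 20, 3, 15] → min 2
[20, 3, 15, 14] → min 3
[3, 15, 14, 13] → min 3
[15, 14, 13, 17] → min 13
[14, 13, 17, 17] → min 13
[13, 17, 17, 13] → min 13
[17, 17, 13, 20] → min 13
[17, 13, 20, 3] → min 3
[13, 20, 3, 0] → min 0  < 2 ✓
1 window satisfy the condition.

1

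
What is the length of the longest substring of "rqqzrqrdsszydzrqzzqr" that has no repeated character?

5

[r] len 1
[r, q] len 2
[q] len 1
[q, z] len 2
[q, z, r] len 3
[z, r, q] len 3
[q, r] len 2
[q, r, d] len 3
[q, r, d, s] len 4
[s] len 1
[s, z] len 2
[s, z, y] len 3
[s, z, y, d] len 4
[y, d, z] len 3
[y, d, z, r] len 4
[y, d, z, r, q] len 5
[r, q, z] len 3
[z] len 1
[z, q] len 2
[z, q, r] len 3
Longest all-distinct length: 5.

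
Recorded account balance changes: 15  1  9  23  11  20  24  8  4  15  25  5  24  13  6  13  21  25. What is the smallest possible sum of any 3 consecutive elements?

25

(15, 1, 9) → sum 25
(1, 9, 23) → sum 33
(9, 23, 11) → sum 43
(23, 11, 20) → sum 54
(11, 20, 24) → sum 55
(20, 24, 8) → sum 52
(24, 8, 4) → sum 36
(8, 4, 15) → sum 27
(4, 15, 25) → sum 44
(15, 25, 5) → sum 45
(25, 5, 24) → sum 54
(5, 24, 13) → sum 42
(24, 13, 6) → sum 43
(13, 6, 13) → sum 32
(6, 13, 21) → sum 40
(13, 21, 25) → sum 59
Smallest of these is 25.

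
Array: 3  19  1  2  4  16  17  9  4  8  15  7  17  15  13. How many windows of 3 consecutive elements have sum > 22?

9

3 19 1 → sum 23  > 22 ✓
19 1 2 → sum 22
1 2 4 → sum 7
2 4 16 → sum 22
4 16 17 → sum 37  > 22 ✓
16 17 9 → sum 42  > 22 ✓
17 9 4 → sum 30  > 22 ✓
9 4 8 → sum 21
4 8 15 → sum 27  > 22 ✓
8 15 7 → sum 30  > 22 ✓
15 7 17 → sum 39  > 22 ✓
7 17 15 → sum 39  > 22 ✓
17 15 13 → sum 45  > 22 ✓
9 windows satisfy the condition.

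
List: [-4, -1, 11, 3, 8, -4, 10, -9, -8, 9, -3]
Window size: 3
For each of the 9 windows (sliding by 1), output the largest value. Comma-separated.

Sliding a size-3 window across the 11 values:
(-4, -1, 11) → max 11
(-1, 11, 3) → max 11
(11, 3, 8) → max 11
(3, 8, -4) → max 8
(8, -4, 10) → max 10
(-4, 10, -9) → max 10
(10, -9, -8) → max 10
(-9, -8, 9) → max 9
(-8, 9, -3) → max 9

11, 11, 11, 8, 10, 10, 10, 9, 9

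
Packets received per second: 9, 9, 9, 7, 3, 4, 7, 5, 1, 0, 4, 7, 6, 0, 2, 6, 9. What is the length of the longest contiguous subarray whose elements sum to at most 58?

13

[9] sum 9 len 1
[9, 9] sum 18 len 2
[9, 9, 9] sum 27 len 3
[9, 9, 9, 7] sum 34 len 4
[9, 9, 9, 7, 3] sum 37 len 5
[9, 9, 9, 7, 3, 4] sum 41 len 6
[9, 9, 9, 7, 3, 4, 7] sum 48 len 7
[9, 9, 9, 7, 3, 4, 7, 5] sum 53 len 8
[9, 9, 9, 7, 3, 4, 7, 5, 1] sum 54 len 9
[9, 9, 9, 7, 3, 4, 7, 5, 1, 0] sum 54 len 10
[9, 9, 9, 7, 3, 4, 7, 5, 1, 0, 4] sum 58 len 11
[9, 9, 7, 3, 4, 7, 5, 1, 0, 4, 7] sum 56 len 11
[9, 7, 3, 4, 7, 5, 1, 0, 4, 7, 6] sum 53 len 11
[9, 7, 3, 4, 7, 5, 1, 0, 4, 7, 6, 0] sum 53 len 12
[9, 7, 3, 4, 7, 5, 1, 0, 4, 7, 6, 0, 2] sum 55 len 13
[7, 3, 4, 7, 5, 1, 0, 4, 7, 6, 0, 2, 6] sum 52 len 13
[3, 4, 7, 5, 1, 0, 4, 7, 6, 0, 2, 6, 9] sum 54 len 13
Longest length seen: 13.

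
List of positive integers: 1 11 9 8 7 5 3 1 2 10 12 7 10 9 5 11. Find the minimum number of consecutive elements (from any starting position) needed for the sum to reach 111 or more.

add 1: running sum 1 < 111
add 11: running sum 12 < 111
add 9: running sum 21 < 111
add 8: running sum 29 < 111
add 7: running sum 36 < 111
add 5: running sum 41 < 111
add 3: running sum 44 < 111
add 1: running sum 45 < 111
add 2: running sum 47 < 111
add 10: running sum 57 < 111
add 12: running sum 69 < 111
add 7: running sum 76 < 111
add 10: running sum 86 < 111
add 9: running sum 95 < 111
add 5: running sum 100 < 111
end 15: [1, 11, 9, 8, 7, 5, 3, 1, 2, 10, 12, 7, 10, 9, 5, 11] sum 111, len 16
Shortest qualifying length: 16.

16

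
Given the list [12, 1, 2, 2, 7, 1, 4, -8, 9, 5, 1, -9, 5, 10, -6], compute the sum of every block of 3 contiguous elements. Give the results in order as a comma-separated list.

12 1 2 → sum 15
1 2 2 → sum 5
2 2 7 → sum 11
2 7 1 → sum 10
7 1 4 → sum 12
1 4 -8 → sum -3
4 -8 9 → sum 5
-8 9 5 → sum 6
9 5 1 → sum 15
5 1 -9 → sum -3
1 -9 5 → sum -3
-9 5 10 → sum 6
5 10 -6 → sum 9

15, 5, 11, 10, 12, -3, 5, 6, 15, -3, -3, 6, 9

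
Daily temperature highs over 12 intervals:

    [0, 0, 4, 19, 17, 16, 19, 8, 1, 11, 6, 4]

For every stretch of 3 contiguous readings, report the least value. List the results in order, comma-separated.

Sliding a size-3 window across the 12 values:
(0, 0, 4) → min 0
(0, 4, 19) → min 0
(4, 19, 17) → min 4
(19, 17, 16) → min 16
(17, 16, 19) → min 16
(16, 19, 8) → min 8
(19, 8, 1) → min 1
(8, 1, 11) → min 1
(1, 11, 6) → min 1
(11, 6, 4) → min 4

0, 0, 4, 16, 16, 8, 1, 1, 1, 4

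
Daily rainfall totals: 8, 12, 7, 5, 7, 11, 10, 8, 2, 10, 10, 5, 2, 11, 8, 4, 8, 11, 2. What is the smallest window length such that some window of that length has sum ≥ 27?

3

Extend right; whenever the sum reaches 27, record the length and shrink from the left:
add 8: running sum 8 < 27
add 12: running sum 20 < 27
end 2: [8, 12, 7] sum 27, len 3
end 3: [8, 12, 7, 5] sum 32, len 4
end 4: [12, 7, 5, 7] sum 31, len 4
end 5: [7, 5, 7, 11] sum 30, len 4
end 6: [7, 11, 10] sum 28, len 3
end 7: [11, 10, 8] sum 29, len 3
end 8: [11, 10, 8, 2] sum 31, len 4
end 9: [10, 8, 2, 10] sum 30, len 4
end 10: [8, 2, 10, 10] sum 30, len 4
end 11: [2, 10, 10, 5] sum 27, len 4
end 12: [10, 10, 5, 2] sum 27, len 4
end 13: [10, 5, 2, 11] sum 28, len 4
end 14: [10, 5, 2, 11, 8] sum 36, len 5
end 15: [5, 2, 11, 8, 4] sum 30, len 5
end 16: [11, 8, 4, 8] sum 31, len 4
end 17: [8, 4, 8, 11] sum 31, len 4
end 18: [8, 4, 8, 11, 2] sum 33, len 5
Shortest qualifying length: 3.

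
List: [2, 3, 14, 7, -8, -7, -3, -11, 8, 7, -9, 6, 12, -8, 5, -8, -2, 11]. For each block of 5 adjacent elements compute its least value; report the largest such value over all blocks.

-8

2 3 14 7 -8 → min -8
3 14 7 -8 -7 → min -8
14 7 -8 -7 -3 → min -8
7 -8 -7 -3 -11 → min -11
-8 -7 -3 -11 8 → min -11
-7 -3 -11 8 7 → min -11
-3 -11 8 7 -9 → min -11
-11 8 7 -9 6 → min -11
8 7 -9 6 12 → min -9
7 -9 6 12 -8 → min -9
-9 6 12 -8 5 → min -9
6 12 -8 5 -8 → min -8
12 -8 5 -8 -2 → min -8
-8 5 -8 -2 11 → min -8
Largest of these is -8.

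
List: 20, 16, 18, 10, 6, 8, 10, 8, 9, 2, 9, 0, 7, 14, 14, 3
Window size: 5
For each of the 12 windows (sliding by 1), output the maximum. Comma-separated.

20, 18, 18, 10, 10, 10, 10, 9, 9, 14, 14, 14

(20, 16, 18, 10, 6) → max 20
(16, 18, 10, 6, 8) → max 18
(18, 10, 6, 8, 10) → max 18
(10, 6, 8, 10, 8) → max 10
(6, 8, 10, 8, 9) → max 10
(8, 10, 8, 9, 2) → max 10
(10, 8, 9, 2, 9) → max 10
(8, 9, 2, 9, 0) → max 9
(9, 2, 9, 0, 7) → max 9
(2, 9, 0, 7, 14) → max 14
(9, 0, 7, 14, 14) → max 14
(0, 7, 14, 14, 3) → max 14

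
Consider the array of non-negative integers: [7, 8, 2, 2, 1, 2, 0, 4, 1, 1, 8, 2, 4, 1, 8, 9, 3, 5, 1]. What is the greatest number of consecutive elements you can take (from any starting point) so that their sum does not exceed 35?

12

Extend to the right; shrink from the left whenever the sum exceeds 35:
add 7: [7] sum 7, len 1
add 8: [7, 8] sum 15, len 2
add 2: [7, 8, 2] sum 17, len 3
add 2: [7, 8, 2, 2] sum 19, len 4
add 1: [7, 8, 2, 2, 1] sum 20, len 5
add 2: [7, 8, 2, 2, 1, 2] sum 22, len 6
add 0: [7, 8, 2, 2, 1, 2, 0] sum 22, len 7
add 4: [7, 8, 2, 2, 1, 2, 0, 4] sum 26, len 8
add 1: [7, 8, 2, 2, 1, 2, 0, 4, 1] sum 27, len 9
add 1: [7, 8, 2, 2, 1, 2, 0, 4, 1, 1] sum 28, len 10
add 8: [8, 2, 2, 1, 2, 0, 4, 1, 1, 8] sum 29, len 10
add 2: [8, 2, 2, 1, 2, 0, 4, 1, 1, 8, 2] sum 31, len 11
add 4: [8, 2, 2, 1, 2, 0, 4, 1, 1, 8, 2, 4] sum 35, len 12
add 1: [2, 2, 1, 2, 0, 4, 1, 1, 8, 2, 4, 1] sum 28, len 12
add 8: [2, 1, 2, 0, 4, 1, 1, 8, 2, 4, 1, 8] sum 34, len 12
add 9: [1, 1, 8, 2, 4, 1, 8, 9] sum 34, len 8
add 3: [8, 2, 4, 1, 8, 9, 3] sum 35, len 7
add 5: [2, 4, 1, 8, 9, 3, 5] sum 32, len 7
add 1: [2, 4, 1, 8, 9, 3, 5, 1] sum 33, len 8
Longest length seen: 12.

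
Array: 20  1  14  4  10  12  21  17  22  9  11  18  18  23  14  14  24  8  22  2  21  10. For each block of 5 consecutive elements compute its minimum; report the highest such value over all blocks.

14

(20, 1, 14, 4, 10) → min 1
(1, 14, 4, 10, 12) → min 1
(14, 4, 10, 12, 21) → min 4
(4, 10, 12, 21, 17) → min 4
(10, 12, 21, 17, 22) → min 10
(12, 21, 17, 22, 9) → min 9
(21, 17, 22, 9, 11) → min 9
(17, 22, 9, 11, 18) → min 9
(22, 9, 11, 18, 18) → min 9
(9, 11, 18, 18, 23) → min 9
(11, 18, 18, 23, 14) → min 11
(18, 18, 23, 14, 14) → min 14
(18, 23, 14, 14, 24) → min 14
(23, 14, 14, 24, 8) → min 8
(14, 14, 24, 8, 22) → min 8
(14, 24, 8, 22, 2) → min 2
(24, 8, 22, 2, 21) → min 2
(8, 22, 2, 21, 10) → min 2
Highest of these is 14.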